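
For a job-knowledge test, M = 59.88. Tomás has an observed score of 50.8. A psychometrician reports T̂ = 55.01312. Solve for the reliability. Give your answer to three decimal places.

T̂ = ρX + (1 − ρ)μ  ⇒  T̂ − μ = ρ(X − μ)
ρ = (T̂ − μ)/(X − μ) = (55.01312 − 59.88) / (50.8 − 59.88) = -4.86688 / -9.08 = 0.53600

0.536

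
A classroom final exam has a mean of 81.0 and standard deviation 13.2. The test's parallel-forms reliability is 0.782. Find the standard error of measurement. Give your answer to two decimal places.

6.16

SEM = SD · √(1 − ρ) = 13.2 × √0.218 = 13.2 × 0.4669 = 6.163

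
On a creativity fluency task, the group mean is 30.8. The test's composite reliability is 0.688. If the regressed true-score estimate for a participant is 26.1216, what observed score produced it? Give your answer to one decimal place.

24.0

T̂ = ρX + (1 − ρ)μ  ⇒  X = (T̂ − (1 − ρ)μ) / ρ
X = (26.1216 − 0.312 × 30.8) / 0.688 = (26.1216 − 9.6096) / 0.688 = 16.5120 / 0.688 = 24.000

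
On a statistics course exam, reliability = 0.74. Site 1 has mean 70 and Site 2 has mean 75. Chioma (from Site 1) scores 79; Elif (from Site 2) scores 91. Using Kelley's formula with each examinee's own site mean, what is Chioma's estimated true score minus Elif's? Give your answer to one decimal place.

-10.2

T̂_Chioma = 0.74(79) + 0.26(70) = 76.660
T̂_Elif = 0.74(91) + 0.26(75) = 86.840
Difference = 76.660 − 86.840 = -10.180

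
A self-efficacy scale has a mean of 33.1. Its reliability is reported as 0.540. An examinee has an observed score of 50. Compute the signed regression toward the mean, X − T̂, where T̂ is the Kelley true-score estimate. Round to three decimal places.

7.774

T̂ = ρX + (1 − ρ)μ
  = 0.540 × 50 + 0.460 × 33.1
  = 27.000 + 15.2260
  = 42.22600
  ≈ 42.2260
X − T̂ = 50 − 42.2260 = 7.7740 → 7.774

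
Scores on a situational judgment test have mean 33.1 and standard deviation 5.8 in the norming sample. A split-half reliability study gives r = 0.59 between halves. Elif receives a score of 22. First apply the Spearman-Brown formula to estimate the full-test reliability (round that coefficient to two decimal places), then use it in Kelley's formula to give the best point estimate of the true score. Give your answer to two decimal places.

24.89

Spearman-Brown: ρ = 2r/(1 + r) = 2(0.59)/(1 + 0.59) = 1.180/1.59 = 0.7421 → 0.74
T̂ = ρX + (1 − ρ)μ
  = 0.74 × 22 + 0.26 × 33.1
  = 16.28 + 8.606
  = 24.886
  ≈ 24.89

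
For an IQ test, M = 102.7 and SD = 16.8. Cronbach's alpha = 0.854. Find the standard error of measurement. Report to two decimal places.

SEM = SD · √(1 − ρ) = 16.8 × √0.146 = 16.8 × 0.3821 = 6.419

6.42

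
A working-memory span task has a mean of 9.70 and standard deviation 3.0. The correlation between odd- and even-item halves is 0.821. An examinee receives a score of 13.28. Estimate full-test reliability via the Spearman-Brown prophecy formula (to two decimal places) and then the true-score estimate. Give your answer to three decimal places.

12.922

Spearman-Brown: ρ = 2r/(1 + r) = 2(0.821)/(1 + 0.821) = 1.6420/1.821 = 0.9017 → 0.90
T̂ = 0.90(13.28) + 0.10(9.70) = 11.9520 + 0.9700 = 12.9220 → 12.922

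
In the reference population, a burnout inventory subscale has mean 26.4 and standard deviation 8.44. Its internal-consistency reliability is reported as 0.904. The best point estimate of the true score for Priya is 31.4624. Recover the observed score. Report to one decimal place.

32.0

T̂ = ρX + (1 − ρ)μ  ⇒  X = (T̂ − (1 − ρ)μ) / ρ
X = (31.4624 − 0.096 × 26.4) / 0.904 = (31.4624 − 2.5344) / 0.904 = 28.9280 / 0.904 = 32.000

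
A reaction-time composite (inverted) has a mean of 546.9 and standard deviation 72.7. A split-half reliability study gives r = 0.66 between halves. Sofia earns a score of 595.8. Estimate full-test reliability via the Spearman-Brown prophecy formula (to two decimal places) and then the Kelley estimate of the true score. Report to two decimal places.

586.02

Spearman-Brown: ρ = 2r/(1 + r) = 2(0.66)/(1 + 0.66) = 1.320/1.66 = 0.7952 → 0.80
T̂ = 0.80(595.8) + 0.20(546.9) = 476.640 + 109.380 = 586.020 → 586.02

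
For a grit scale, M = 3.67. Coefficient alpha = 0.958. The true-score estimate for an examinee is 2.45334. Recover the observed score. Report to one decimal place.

T̂ = ρX + (1 − ρ)μ  ⇒  X = (T̂ − (1 − ρ)μ) / ρ
X = (2.45334 − 0.042 × 3.67) / 0.958 = (2.45334 − 0.15414) / 0.958 = 2.29920 / 0.958 = 2.400

2.4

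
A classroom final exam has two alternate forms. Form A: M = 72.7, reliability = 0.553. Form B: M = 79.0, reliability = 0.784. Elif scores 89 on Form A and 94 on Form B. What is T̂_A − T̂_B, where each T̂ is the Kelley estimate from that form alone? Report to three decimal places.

-9.046

T̂_A = 0.553(89) + 0.447(72.7) = 81.71390
T̂_B = 0.784(94) + 0.216(79.0) = 90.76000
T̂_A − T̂_B = -9.04610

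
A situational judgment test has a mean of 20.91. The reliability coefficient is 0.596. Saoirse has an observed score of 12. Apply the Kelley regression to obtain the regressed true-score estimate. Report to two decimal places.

15.60

Regress the observed score toward the mean by the unreliability: T̂ = 0.596·12 + 0.404·20.91 = 7.152 + 8.44764 = 15.600.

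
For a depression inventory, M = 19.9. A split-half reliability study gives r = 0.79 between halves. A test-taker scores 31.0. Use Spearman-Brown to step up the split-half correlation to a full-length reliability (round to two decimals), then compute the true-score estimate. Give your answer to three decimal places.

29.668

Spearman-Brown: ρ = 2r/(1 + r) = 2(0.79)/(1 + 0.79) = 1.580/1.79 = 0.8827 → 0.88
Kelley's formula gives T̂ = 0.88·31.0 + 0.12·19.9 = 27.280 + 2.388 = 29.6680.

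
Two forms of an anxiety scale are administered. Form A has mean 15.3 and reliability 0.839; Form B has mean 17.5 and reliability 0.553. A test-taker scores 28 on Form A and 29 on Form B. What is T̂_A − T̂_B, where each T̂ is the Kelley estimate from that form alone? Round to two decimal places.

2.10

T̂_A = 0.839(28) + 0.161(15.3) = 25.9553
T̂_B = 0.553(29) + 0.447(17.5) = 23.8595
T̂_A − T̂_B = 2.0958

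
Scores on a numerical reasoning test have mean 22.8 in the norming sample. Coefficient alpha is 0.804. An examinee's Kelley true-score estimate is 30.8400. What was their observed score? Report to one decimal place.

T̂ = ρX + (1 − ρ)μ  ⇒  X = (T̂ − (1 − ρ)μ) / ρ
X = (30.8400 − 0.196 × 22.8) / 0.804 = (30.8400 − 4.4688) / 0.804 = 26.3712 / 0.804 = 32.800

32.8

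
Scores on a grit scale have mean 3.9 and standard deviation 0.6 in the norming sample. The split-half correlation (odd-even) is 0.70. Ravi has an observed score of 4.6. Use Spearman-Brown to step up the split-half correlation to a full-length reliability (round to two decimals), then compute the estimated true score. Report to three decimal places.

Spearman-Brown: ρ = 2r/(1 + r) = 2(0.70)/(1 + 0.70) = 1.400/1.70 = 0.8235 → 0.82
T̂ = ρX + (1 − ρ)μ
  = 0.82 × 4.6 + 0.18 × 3.9
  = 3.772 + 0.702
  = 4.4740
  ≈ 4.474

4.474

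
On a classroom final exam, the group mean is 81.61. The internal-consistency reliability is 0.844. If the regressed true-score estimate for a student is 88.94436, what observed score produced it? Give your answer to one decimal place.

T̂ = ρX + (1 − ρ)μ  ⇒  X = (T̂ − (1 − ρ)μ) / ρ
X = (88.94436 − 0.156 × 81.61) / 0.844 = (88.94436 − 12.73116) / 0.844 = 76.21320 / 0.844 = 90.300

90.3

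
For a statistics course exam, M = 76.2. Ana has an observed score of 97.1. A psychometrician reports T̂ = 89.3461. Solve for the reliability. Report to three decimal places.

0.629

T̂ = ρX + (1 − ρ)μ  ⇒  T̂ − μ = ρ(X − μ)
ρ = (T̂ − μ)/(X − μ) = (89.3461 − 76.2) / (97.1 − 76.2) = 13.1461 / 20.9 = 0.62900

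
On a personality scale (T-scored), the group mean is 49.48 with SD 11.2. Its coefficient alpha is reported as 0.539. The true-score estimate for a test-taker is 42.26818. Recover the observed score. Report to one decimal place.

T̂ = ρX + (1 − ρ)μ  ⇒  X = (T̂ − (1 − ρ)μ) / ρ
X = (42.26818 − 0.461 × 49.48) / 0.539 = (42.26818 − 22.81028) / 0.539 = 19.45790 / 0.539 = 36.100

36.1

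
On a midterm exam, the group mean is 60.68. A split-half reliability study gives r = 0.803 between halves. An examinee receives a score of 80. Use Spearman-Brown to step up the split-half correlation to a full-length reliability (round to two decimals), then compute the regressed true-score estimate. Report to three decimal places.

Spearman-Brown: ρ = 2r/(1 + r) = 2(0.803)/(1 + 0.803) = 1.6060/1.803 = 0.8907 → 0.89
T̂ = ρX + (1 − ρ)μ
  = 0.89 × 80 + 0.11 × 60.68
  = 71.20 + 6.6748
  = 77.8748
  ≈ 77.875

77.875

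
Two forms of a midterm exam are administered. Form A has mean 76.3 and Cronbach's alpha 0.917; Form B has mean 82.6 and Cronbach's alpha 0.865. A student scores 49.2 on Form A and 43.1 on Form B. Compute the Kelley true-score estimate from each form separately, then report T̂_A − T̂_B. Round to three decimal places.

T̂_A = 0.917(49.2) + 0.083(76.3) = 51.44930
T̂_B = 0.865(43.1) + 0.135(82.6) = 48.43250
T̂_A − T̂_B = 3.01680

3.017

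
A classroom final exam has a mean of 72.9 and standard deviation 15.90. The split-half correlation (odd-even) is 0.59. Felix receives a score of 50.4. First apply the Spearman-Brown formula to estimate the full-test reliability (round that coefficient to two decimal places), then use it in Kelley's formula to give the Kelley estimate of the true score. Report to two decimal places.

56.25

Spearman-Brown: ρ = 2r/(1 + r) = 2(0.59)/(1 + 0.59) = 1.180/1.59 = 0.7421 → 0.74
T̂ = 0.74(50.4) + 0.26(72.9) = 37.296 + 18.954 = 56.250 → 56.25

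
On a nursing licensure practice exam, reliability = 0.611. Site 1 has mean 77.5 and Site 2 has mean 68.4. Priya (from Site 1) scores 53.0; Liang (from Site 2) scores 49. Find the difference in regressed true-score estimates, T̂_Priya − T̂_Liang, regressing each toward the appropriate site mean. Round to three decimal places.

T̂_Priya = 0.611(53.0) + 0.389(77.5) = 62.53050
T̂_Liang = 0.611(49) + 0.389(68.4) = 56.54660
Difference = 62.53050 − 56.54660 = 5.98390

5.984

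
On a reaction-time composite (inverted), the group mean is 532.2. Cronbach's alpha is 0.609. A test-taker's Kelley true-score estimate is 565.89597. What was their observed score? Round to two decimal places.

587.53

T̂ = ρX + (1 − ρ)μ  ⇒  X = (T̂ − (1 − ρ)μ) / ρ
X = (565.89597 − 0.391 × 532.2) / 0.609 = (565.89597 − 208.0902) / 0.609 = 357.80577 / 0.609 = 587.5300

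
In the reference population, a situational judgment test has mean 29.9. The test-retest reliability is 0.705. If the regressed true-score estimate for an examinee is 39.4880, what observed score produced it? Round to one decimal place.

T̂ = ρX + (1 − ρ)μ  ⇒  X = (T̂ − (1 − ρ)μ) / ρ
X = (39.4880 − 0.295 × 29.9) / 0.705 = (39.4880 − 8.8205) / 0.705 = 30.6675 / 0.705 = 43.500

43.5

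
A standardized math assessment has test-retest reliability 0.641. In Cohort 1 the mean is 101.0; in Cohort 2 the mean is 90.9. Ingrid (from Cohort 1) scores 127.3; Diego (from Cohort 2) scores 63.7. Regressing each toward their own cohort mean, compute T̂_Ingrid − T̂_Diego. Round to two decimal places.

44.39

T̂_Ingrid = 0.641(127.3) + 0.359(101.0) = 117.8583
T̂_Diego = 0.641(63.7) + 0.359(90.9) = 73.4648
Difference = 117.8583 − 73.4648 = 44.3935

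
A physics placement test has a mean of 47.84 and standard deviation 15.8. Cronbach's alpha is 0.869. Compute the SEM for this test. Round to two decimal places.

SEM = SD · √(1 − ρ) = 15.8 × √0.131 = 15.8 × 0.3619 = 5.719

5.72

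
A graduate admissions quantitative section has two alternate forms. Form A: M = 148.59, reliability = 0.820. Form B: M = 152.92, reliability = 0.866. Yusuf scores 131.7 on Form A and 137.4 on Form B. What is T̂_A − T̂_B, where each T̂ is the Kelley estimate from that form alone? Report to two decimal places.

-4.74

T̂_A = 0.820(131.7) + 0.180(148.59) = 134.7402
T̂_B = 0.866(137.4) + 0.134(152.92) = 139.4797
T̂_A − T̂_B = -4.7395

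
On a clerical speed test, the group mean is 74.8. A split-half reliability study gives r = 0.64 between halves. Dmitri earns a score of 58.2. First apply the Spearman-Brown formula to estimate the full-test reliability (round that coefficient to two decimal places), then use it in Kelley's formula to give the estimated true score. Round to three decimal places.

Spearman-Brown: ρ = 2r/(1 + r) = 2(0.64)/(1 + 0.64) = 1.280/1.64 = 0.7805 → 0.78
T̂ = 0.78(58.2) + 0.22(74.8) = 45.396 + 16.456 = 61.8520 → 61.852

61.852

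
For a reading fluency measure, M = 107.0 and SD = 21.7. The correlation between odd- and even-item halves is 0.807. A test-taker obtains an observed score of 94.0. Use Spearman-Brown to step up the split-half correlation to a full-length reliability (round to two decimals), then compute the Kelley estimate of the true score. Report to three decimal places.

95.430

Spearman-Brown: ρ = 2r/(1 + r) = 2(0.807)/(1 + 0.807) = 1.6140/1.807 = 0.8932 → 0.89
T̂ = ρX + (1 − ρ)μ
  = 0.89 × 94.0 + 0.11 × 107.0
  = 83.660 + 11.770
  = 95.4300
  ≈ 95.430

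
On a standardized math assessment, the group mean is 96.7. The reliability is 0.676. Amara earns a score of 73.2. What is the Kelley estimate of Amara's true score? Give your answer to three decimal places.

Kelley's formula gives T̂ = 0.676·73.2 + 0.324·96.7 = 49.4832 + 31.3308 = 80.8140.

80.814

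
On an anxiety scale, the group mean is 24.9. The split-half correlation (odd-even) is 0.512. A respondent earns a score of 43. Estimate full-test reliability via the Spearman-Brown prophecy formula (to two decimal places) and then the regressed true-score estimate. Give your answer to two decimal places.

Spearman-Brown: ρ = 2r/(1 + r) = 2(0.512)/(1 + 0.512) = 1.0240/1.512 = 0.6772 → 0.68
T̂ = ρX + (1 − ρ)μ
  = 0.68 × 43 + 0.32 × 24.9
  = 29.24 + 7.968
  = 37.208
  ≈ 37.21

37.21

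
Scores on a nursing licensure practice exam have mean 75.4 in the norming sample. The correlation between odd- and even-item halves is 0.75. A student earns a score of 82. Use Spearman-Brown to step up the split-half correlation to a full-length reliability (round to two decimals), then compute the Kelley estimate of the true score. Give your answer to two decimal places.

Spearman-Brown: ρ = 2r/(1 + r) = 2(0.75)/(1 + 0.75) = 1.500/1.75 = 0.8571 → 0.86
Weight the observed score by reliability and the mean by (1 − reliability): T̂ = 0.86·82 + 0.14·75.4 = 70.52 + 10.556 = 81.076.

81.08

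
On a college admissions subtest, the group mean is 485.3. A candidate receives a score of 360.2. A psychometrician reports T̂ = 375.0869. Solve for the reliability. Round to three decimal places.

T̂ = ρX + (1 − ρ)μ  ⇒  T̂ − μ = ρ(X − μ)
ρ = (T̂ − μ)/(X − μ) = (375.0869 − 485.3) / (360.2 − 485.3) = -110.2131 / -125.1 = 0.88100

0.881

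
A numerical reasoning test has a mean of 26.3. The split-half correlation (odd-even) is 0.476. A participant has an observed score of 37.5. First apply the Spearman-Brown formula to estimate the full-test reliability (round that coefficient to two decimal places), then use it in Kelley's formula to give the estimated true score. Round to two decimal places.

33.47

Spearman-Brown: ρ = 2r/(1 + r) = 2(0.476)/(1 + 0.476) = 0.9520/1.476 = 0.6450 → 0.64
T̂ = 0.64(37.5) + 0.36(26.3) = 24.000 + 9.468 = 33.468 → 33.47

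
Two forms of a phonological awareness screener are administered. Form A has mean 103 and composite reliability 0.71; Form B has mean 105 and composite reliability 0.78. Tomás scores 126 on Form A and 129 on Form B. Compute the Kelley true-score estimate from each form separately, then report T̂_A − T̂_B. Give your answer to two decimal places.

-4.39

T̂_A = 0.71(126) + 0.29(103) = 119.3300
T̂_B = 0.78(129) + 0.22(105) = 123.7200
T̂_A − T̂_B = -4.3900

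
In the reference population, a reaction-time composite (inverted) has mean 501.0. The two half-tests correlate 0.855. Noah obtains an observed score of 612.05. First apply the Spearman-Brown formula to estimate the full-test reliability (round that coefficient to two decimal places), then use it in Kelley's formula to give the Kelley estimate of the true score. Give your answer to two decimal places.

Spearman-Brown: ρ = 2r/(1 + r) = 2(0.855)/(1 + 0.855) = 1.7100/1.855 = 0.9218 → 0.92
T̂ = ρX + (1 − ρ)μ
  = 0.92 × 612.05 + 0.08 × 501.0
  = 563.0860 + 40.080
  = 603.166
  ≈ 603.17

603.17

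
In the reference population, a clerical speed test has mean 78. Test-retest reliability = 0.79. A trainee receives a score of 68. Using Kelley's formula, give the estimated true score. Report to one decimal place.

Regress the observed score toward the mean by the unreliability: T̂ = 0.79·68 + 0.21·78 = 53.72 + 16.38 = 70.10.

70.1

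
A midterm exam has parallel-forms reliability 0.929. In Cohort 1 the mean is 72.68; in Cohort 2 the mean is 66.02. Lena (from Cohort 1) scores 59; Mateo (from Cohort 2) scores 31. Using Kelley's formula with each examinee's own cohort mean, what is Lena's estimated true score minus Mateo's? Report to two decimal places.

26.48

T̂_Lena = 0.929(59) + 0.071(72.68) = 59.9713
T̂_Mateo = 0.929(31) + 0.071(66.02) = 33.4864
Difference = 59.9713 − 33.4864 = 26.4849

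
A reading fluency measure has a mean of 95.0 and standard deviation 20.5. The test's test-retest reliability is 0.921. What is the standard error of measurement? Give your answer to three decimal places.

SEM = SD · √(1 − ρ) = 20.5 × √0.079 = 20.5 × 0.2811 = 5.7619

5.762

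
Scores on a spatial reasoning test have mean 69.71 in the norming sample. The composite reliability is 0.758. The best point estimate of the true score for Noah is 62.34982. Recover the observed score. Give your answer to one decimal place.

60.0

T̂ = ρX + (1 − ρ)μ  ⇒  X = (T̂ − (1 − ρ)μ) / ρ
X = (62.34982 − 0.242 × 69.71) / 0.758 = (62.34982 − 16.86982) / 0.758 = 45.48000 / 0.758 = 60.000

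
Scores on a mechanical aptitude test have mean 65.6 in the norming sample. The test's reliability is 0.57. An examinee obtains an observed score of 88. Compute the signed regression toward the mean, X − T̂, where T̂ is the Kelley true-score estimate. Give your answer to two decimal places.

Kelley's formula gives T̂ = 0.57·88 + 0.43·65.6 = 50.16 + 28.208 = 78.3680.
X − T̂ = 88 − 78.368 = 9.632 → 9.63

9.63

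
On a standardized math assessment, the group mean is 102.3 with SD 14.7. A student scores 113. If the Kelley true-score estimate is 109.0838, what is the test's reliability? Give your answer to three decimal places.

0.634

T̂ = ρX + (1 − ρ)μ  ⇒  T̂ − μ = ρ(X − μ)
ρ = (T̂ − μ)/(X − μ) = (109.0838 − 102.3) / (113 − 102.3) = 6.7838 / 10.7 = 0.63400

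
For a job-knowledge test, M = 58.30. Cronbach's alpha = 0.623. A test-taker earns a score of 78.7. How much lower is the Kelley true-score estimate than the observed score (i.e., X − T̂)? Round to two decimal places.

7.69

T̂ = 0.623(78.7) + 0.377(58.30) = 49.0301 + 21.97910 = 71.0092 → 71.009
X − T̂ = 78.7 − 71.009 = 7.691 → 7.69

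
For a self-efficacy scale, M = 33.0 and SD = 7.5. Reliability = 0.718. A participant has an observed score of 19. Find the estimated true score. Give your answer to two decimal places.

22.95

T̂ = 0.718(19) + 0.282(33.0) = 13.642 + 9.3060 = 22.948 → 22.95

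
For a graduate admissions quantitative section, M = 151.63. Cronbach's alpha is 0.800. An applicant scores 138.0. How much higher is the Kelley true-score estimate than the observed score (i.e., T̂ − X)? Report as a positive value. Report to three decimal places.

T̂ = 0.800(138.0) + 0.200(151.63) = 110.4000 + 30.32600 = 140.72600 → 140.7260
T̂ − X = 140.7260 − 138.0 = 2.7260 → 2.726

2.726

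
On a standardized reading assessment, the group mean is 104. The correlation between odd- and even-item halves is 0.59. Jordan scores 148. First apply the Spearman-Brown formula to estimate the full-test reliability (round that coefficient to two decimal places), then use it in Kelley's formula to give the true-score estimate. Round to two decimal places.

136.56

Spearman-Brown: ρ = 2r/(1 + r) = 2(0.59)/(1 + 0.59) = 1.180/1.59 = 0.7421 → 0.74
T̂ = 0.74(148) + 0.26(104) = 109.52 + 27.04 = 136.560 → 136.56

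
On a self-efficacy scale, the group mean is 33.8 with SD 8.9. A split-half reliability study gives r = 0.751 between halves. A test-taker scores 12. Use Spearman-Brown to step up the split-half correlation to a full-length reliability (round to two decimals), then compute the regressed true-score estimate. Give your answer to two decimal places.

Spearman-Brown: ρ = 2r/(1 + r) = 2(0.751)/(1 + 0.751) = 1.5020/1.751 = 0.8578 → 0.86
T̂ = 0.86(12) + 0.14(33.8) = 10.32 + 4.732 = 15.052 → 15.05

15.05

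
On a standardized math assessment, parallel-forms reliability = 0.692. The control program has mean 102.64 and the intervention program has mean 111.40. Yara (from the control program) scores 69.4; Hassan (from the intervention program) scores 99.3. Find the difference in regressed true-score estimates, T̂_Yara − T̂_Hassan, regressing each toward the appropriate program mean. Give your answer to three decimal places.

-23.389

T̂_Yara = 0.692(69.4) + 0.308(102.64) = 79.63792
T̂_Hassan = 0.692(99.3) + 0.308(111.40) = 103.02680
Difference = 79.63792 − 103.02680 = -23.38888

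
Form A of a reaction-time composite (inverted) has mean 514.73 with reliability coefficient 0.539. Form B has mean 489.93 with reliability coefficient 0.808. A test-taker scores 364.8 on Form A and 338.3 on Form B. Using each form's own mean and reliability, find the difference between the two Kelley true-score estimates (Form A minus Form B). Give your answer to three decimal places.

T̂_A = 0.539(364.8) + 0.461(514.73) = 433.91773
T̂_B = 0.808(338.3) + 0.192(489.93) = 367.41296
T̂_A − T̂_B = 66.50477

66.505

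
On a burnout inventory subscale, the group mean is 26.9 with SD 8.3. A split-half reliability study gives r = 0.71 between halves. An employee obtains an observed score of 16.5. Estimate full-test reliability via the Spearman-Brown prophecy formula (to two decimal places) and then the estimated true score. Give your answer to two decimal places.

18.27

Spearman-Brown: ρ = 2r/(1 + r) = 2(0.71)/(1 + 0.71) = 1.420/1.71 = 0.8304 → 0.83
Regress the observed score toward the mean by the unreliability: T̂ = 0.83·16.5 + 0.17·26.9 = 13.695 + 4.573 = 18.268.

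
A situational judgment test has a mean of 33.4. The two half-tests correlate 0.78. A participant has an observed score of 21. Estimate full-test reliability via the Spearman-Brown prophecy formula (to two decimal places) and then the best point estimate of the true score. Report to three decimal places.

22.488

Spearman-Brown: ρ = 2r/(1 + r) = 2(0.78)/(1 + 0.78) = 1.560/1.78 = 0.8764 → 0.88
Weight the observed score by reliability and the mean by (1 − reliability): T̂ = 0.88·21 + 0.12·33.4 = 18.48 + 4.008 = 22.4880.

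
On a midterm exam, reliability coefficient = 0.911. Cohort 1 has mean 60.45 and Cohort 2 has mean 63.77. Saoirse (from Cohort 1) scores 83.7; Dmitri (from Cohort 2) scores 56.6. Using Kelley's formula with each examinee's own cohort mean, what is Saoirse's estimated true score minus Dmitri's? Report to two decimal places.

24.39

T̂_Saoirse = 0.911(83.7) + 0.089(60.45) = 81.6308
T̂_Dmitri = 0.911(56.6) + 0.089(63.77) = 57.2381
Difference = 81.6308 − 57.2381 = 24.3926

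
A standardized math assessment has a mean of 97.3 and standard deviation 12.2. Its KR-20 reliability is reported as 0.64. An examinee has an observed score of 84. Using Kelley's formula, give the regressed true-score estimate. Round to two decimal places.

88.79

T̂ = ρX + (1 − ρ)μ
  = 0.64 × 84 + 0.36 × 97.3
  = 53.76 + 35.028
  = 88.788
  ≈ 88.79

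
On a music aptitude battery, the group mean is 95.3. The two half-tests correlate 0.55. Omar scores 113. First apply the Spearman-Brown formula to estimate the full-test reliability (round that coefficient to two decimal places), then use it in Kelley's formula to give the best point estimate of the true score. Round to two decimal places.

Spearman-Brown: ρ = 2r/(1 + r) = 2(0.55)/(1 + 0.55) = 1.100/1.55 = 0.7097 → 0.71
Regress the observed score toward the mean by the unreliability: T̂ = 0.71·113 + 0.29·95.3 = 80.23 + 27.637 = 107.867.

107.87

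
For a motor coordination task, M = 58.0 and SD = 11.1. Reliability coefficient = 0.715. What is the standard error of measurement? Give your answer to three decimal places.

5.926

SEM = SD · √(1 − ρ) = 11.1 × √0.285 = 11.1 × 0.5339 = 5.9258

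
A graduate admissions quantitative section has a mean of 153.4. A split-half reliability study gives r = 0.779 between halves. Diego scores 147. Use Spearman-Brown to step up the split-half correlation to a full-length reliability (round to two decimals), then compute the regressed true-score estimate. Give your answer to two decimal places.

147.77

Spearman-Brown: ρ = 2r/(1 + r) = 2(0.779)/(1 + 0.779) = 1.5580/1.779 = 0.8758 → 0.88
T̂ = ρX + (1 − ρ)μ
  = 0.88 × 147 + 0.12 × 153.4
  = 129.36 + 18.408
  = 147.768
  ≈ 147.77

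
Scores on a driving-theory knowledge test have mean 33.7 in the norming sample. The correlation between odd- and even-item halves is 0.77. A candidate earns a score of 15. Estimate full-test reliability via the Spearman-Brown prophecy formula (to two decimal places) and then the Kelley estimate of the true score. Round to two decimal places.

17.43

Spearman-Brown: ρ = 2r/(1 + r) = 2(0.77)/(1 + 0.77) = 1.540/1.77 = 0.8701 → 0.87
Weight the observed score by reliability and the mean by (1 − reliability): T̂ = 0.87·15 + 0.13·33.7 = 13.05 + 4.381 = 17.431.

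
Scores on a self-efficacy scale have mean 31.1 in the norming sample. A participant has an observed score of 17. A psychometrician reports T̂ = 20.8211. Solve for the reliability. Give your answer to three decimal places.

T̂ = ρX + (1 − ρ)μ  ⇒  T̂ − μ = ρ(X − μ)
ρ = (T̂ − μ)/(X − μ) = (20.8211 − 31.1) / (17 − 31.1) = -10.2789 / -14.1 = 0.72900

0.729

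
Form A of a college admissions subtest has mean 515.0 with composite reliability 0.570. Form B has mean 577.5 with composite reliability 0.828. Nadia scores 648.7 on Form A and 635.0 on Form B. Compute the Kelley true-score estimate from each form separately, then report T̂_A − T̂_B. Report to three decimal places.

T̂_A = 0.570(648.7) + 0.430(515.0) = 591.20900
T̂_B = 0.828(635.0) + 0.172(577.5) = 625.11000
T̂_A − T̂_B = -33.90100

-33.901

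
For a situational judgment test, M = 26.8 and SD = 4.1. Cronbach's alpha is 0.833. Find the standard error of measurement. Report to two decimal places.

SEM = SD · √(1 − ρ) = 4.1 × √0.167 = 4.1 × 0.4087 = 1.675

1.68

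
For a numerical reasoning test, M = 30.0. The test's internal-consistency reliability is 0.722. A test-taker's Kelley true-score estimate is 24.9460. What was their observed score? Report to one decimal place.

T̂ = ρX + (1 − ρ)μ  ⇒  X = (T̂ − (1 − ρ)μ) / ρ
X = (24.9460 − 0.278 × 30.0) / 0.722 = (24.9460 − 8.3400) / 0.722 = 16.6060 / 0.722 = 23.000

23.0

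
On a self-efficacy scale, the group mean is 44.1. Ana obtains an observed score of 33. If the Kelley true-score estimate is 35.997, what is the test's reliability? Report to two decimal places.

T̂ = ρX + (1 − ρ)μ  ⇒  T̂ − μ = ρ(X − μ)
ρ = (T̂ − μ)/(X − μ) = (35.997 − 44.1) / (33 − 44.1) = -8.103 / -11.1 = 0.7300

0.73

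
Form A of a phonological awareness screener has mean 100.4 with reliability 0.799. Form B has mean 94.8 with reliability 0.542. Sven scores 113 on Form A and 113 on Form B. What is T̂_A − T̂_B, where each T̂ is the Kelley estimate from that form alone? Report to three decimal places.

T̂_A = 0.799(113) + 0.201(100.4) = 110.46740
T̂_B = 0.542(113) + 0.458(94.8) = 104.66440
T̂_A − T̂_B = 5.80300

5.803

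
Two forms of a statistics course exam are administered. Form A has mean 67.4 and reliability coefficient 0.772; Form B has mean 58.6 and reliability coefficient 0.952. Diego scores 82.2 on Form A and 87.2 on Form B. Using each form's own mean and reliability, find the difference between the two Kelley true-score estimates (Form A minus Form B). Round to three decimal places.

-7.002

T̂_A = 0.772(82.2) + 0.228(67.4) = 78.82560
T̂_B = 0.952(87.2) + 0.048(58.6) = 85.82720
T̂_A − T̂_B = -7.00160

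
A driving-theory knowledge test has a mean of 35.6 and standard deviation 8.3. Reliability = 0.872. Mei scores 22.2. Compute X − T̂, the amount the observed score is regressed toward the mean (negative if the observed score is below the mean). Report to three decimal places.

Regress the observed score toward the mean by the unreliability: T̂ = 0.872·22.2 + 0.128·35.6 = 19.3584 + 4.5568 = 23.91520.
X − T̂ = 22.2 − 23.9152 = -1.7152 → -1.715

-1.715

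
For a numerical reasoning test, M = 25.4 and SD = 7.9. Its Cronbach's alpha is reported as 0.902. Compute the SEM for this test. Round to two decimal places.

SEM = SD · √(1 − ρ) = 7.9 × √0.098 = 7.9 × 0.3130 = 2.473

2.47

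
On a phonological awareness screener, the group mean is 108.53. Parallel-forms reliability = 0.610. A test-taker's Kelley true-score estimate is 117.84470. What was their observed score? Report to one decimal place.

123.8

T̂ = ρX + (1 − ρ)μ  ⇒  X = (T̂ − (1 − ρ)μ) / ρ
X = (117.84470 − 0.390 × 108.53) / 0.610 = (117.84470 − 42.32670) / 0.610 = 75.51800 / 0.610 = 123.800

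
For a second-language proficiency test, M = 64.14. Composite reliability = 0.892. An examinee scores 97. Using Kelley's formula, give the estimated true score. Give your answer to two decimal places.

T̂ = 0.892(97) + 0.108(64.14) = 86.524 + 6.92712 = 93.451 → 93.45

93.45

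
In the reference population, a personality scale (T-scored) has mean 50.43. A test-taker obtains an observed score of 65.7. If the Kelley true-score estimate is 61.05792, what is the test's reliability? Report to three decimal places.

T̂ = ρX + (1 − ρ)μ  ⇒  T̂ − μ = ρ(X − μ)
ρ = (T̂ − μ)/(X − μ) = (61.05792 − 50.43) / (65.7 − 50.43) = 10.62792 / 15.27 = 0.69600

0.696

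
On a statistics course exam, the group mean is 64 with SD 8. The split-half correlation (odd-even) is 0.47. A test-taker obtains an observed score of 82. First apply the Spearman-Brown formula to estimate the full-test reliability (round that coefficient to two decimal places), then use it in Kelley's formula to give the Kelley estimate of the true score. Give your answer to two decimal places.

75.52

Spearman-Brown: ρ = 2r/(1 + r) = 2(0.47)/(1 + 0.47) = 0.940/1.47 = 0.6395 → 0.64
T̂ = ρX + (1 − ρ)μ
  = 0.64 × 82 + 0.36 × 64
  = 52.48 + 23.04
  = 75.520
  ≈ 75.52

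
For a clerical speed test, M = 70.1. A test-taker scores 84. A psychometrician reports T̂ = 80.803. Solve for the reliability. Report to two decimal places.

0.77

T̂ = ρX + (1 − ρ)μ  ⇒  T̂ − μ = ρ(X − μ)
ρ = (T̂ − μ)/(X − μ) = (80.803 − 70.1) / (84 − 70.1) = 10.703 / 13.9 = 0.7700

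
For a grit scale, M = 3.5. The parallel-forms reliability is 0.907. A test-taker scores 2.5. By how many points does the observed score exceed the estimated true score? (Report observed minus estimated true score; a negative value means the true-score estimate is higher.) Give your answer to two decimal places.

T̂ = 0.907(2.5) + 0.093(3.5) = 2.2675 + 0.3255 = 2.5930 → 2.593
X − T̂ = 2.5 − 2.593 = -0.093 → -0.09

-0.09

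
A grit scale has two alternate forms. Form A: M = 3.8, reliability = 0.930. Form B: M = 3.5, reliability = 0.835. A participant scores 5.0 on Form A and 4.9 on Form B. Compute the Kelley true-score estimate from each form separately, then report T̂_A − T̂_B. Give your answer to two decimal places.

T̂_A = 0.930(5.0) + 0.070(3.8) = 4.9160
T̂_B = 0.835(4.9) + 0.165(3.5) = 4.6690
T̂_A − T̂_B = 0.2470

0.25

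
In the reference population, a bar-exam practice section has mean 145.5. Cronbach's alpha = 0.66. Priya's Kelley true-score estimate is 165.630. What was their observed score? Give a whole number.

176

T̂ = ρX + (1 − ρ)μ  ⇒  X = (T̂ − (1 − ρ)μ) / ρ
X = (165.630 − 0.34 × 145.5) / 0.66 = (165.630 − 49.470) / 0.66 = 116.160 / 0.66 = 176.00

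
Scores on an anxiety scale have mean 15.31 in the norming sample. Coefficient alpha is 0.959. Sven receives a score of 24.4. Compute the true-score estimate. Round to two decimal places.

24.03

T̂ = ρX + (1 − ρ)μ
  = 0.959 × 24.4 + 0.041 × 15.31
  = 23.3996 + 0.62771
  = 24.027
  ≈ 24.03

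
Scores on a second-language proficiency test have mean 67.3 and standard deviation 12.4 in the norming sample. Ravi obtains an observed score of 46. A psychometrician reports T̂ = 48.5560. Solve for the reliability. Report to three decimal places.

0.880

T̂ = ρX + (1 − ρ)μ  ⇒  T̂ − μ = ρ(X − μ)
ρ = (T̂ − μ)/(X − μ) = (48.5560 − 67.3) / (46 − 67.3) = -18.7440 / -21.3 = 0.88000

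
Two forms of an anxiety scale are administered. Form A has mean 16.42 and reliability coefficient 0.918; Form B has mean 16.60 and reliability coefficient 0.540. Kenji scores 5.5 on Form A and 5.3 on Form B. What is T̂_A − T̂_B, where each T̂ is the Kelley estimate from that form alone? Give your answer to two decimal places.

-4.10

T̂_A = 0.918(5.5) + 0.082(16.42) = 6.3954
T̂_B = 0.540(5.3) + 0.460(16.60) = 10.4980
T̂_A − T̂_B = -4.1026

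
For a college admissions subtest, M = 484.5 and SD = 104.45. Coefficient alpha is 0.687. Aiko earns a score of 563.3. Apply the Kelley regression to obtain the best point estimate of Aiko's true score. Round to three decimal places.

Weight the observed score by reliability and the mean by (1 − reliability): T̂ = 0.687·563.3 + 0.313·484.5 = 386.9871 + 151.6485 = 538.6356.

538.636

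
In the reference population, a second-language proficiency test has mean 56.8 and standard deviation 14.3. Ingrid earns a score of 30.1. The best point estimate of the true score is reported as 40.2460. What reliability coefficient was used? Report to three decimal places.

T̂ = ρX + (1 − ρ)μ  ⇒  T̂ − μ = ρ(X − μ)
ρ = (T̂ − μ)/(X − μ) = (40.2460 − 56.8) / (30.1 − 56.8) = -16.5540 / -26.7 = 0.62000

0.620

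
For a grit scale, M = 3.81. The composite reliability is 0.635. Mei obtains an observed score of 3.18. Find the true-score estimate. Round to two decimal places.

3.41

T̂ = ρX + (1 − ρ)μ
  = 0.635 × 3.18 + 0.365 × 3.81
  = 2.01930 + 1.39065
  = 3.410
  ≈ 3.41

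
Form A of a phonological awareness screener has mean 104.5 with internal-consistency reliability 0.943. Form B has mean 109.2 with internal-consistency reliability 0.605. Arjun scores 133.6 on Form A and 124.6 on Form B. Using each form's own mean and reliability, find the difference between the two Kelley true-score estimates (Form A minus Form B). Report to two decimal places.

T̂_A = 0.943(133.6) + 0.057(104.5) = 131.9413
T̂_B = 0.605(124.6) + 0.395(109.2) = 118.5170
T̂_A − T̂_B = 13.4243

13.42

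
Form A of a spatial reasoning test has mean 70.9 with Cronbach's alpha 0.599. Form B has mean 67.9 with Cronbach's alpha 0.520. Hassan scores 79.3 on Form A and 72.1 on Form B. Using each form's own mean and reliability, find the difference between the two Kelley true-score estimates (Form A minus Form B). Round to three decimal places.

T̂_A = 0.599(79.3) + 0.401(70.9) = 75.93160
T̂_B = 0.520(72.1) + 0.480(67.9) = 70.08400
T̂_A − T̂_B = 5.84760

5.848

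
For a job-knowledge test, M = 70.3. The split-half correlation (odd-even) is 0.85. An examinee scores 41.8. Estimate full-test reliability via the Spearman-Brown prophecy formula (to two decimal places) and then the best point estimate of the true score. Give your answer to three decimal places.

44.080

Spearman-Brown: ρ = 2r/(1 + r) = 2(0.85)/(1 + 0.85) = 1.700/1.85 = 0.9189 → 0.92
Regress the observed score toward the mean by the unreliability: T̂ = 0.92·41.8 + 0.08·70.3 = 38.456 + 5.624 = 44.0800.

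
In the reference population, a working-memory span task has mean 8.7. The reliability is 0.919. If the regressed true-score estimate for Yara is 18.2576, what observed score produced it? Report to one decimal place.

19.1

T̂ = ρX + (1 − ρ)μ  ⇒  X = (T̂ − (1 − ρ)μ) / ρ
X = (18.2576 − 0.081 × 8.7) / 0.919 = (18.2576 − 0.7047) / 0.919 = 17.5529 / 0.919 = 19.100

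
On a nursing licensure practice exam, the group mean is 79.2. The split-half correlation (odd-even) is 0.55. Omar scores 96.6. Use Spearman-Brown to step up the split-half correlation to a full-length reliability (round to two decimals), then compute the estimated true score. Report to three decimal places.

91.554

Spearman-Brown: ρ = 2r/(1 + r) = 2(0.55)/(1 + 0.55) = 1.100/1.55 = 0.7097 → 0.71
T̂ = 0.71(96.6) + 0.29(79.2) = 68.586 + 22.968 = 91.5540 → 91.554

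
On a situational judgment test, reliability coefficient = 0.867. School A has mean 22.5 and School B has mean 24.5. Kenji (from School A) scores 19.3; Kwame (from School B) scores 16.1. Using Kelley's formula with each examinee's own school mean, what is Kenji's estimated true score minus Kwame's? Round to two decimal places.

T̂_Kenji = 0.867(19.3) + 0.133(22.5) = 19.7256
T̂_Kwame = 0.867(16.1) + 0.133(24.5) = 17.2172
Difference = 19.7256 − 17.2172 = 2.5084

2.51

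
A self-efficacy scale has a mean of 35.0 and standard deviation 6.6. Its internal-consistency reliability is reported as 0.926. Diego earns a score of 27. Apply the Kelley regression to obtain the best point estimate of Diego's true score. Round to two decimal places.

27.59

T̂ = 0.926(27) + 0.074(35.0) = 25.002 + 2.5900 = 27.592 → 27.59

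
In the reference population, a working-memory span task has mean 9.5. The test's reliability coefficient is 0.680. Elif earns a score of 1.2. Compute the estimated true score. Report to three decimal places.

3.856

T̂ = 0.680(1.2) + 0.320(9.5) = 0.8160 + 3.0400 = 3.8560 → 3.856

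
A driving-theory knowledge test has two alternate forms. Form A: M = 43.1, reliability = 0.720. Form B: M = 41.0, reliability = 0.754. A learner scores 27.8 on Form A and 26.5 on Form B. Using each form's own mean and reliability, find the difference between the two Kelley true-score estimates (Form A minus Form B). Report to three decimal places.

T̂_A = 0.720(27.8) + 0.280(43.1) = 32.08400
T̂_B = 0.754(26.5) + 0.246(41.0) = 30.06700
T̂_A − T̂_B = 2.01700

2.017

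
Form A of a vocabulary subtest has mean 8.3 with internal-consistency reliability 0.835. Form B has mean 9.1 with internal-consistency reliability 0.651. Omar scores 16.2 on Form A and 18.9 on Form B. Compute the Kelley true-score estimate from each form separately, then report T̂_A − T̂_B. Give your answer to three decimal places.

T̂_A = 0.835(16.2) + 0.165(8.3) = 14.89650
T̂_B = 0.651(18.9) + 0.349(9.1) = 15.47980
T̂_A − T̂_B = -0.58330

-0.583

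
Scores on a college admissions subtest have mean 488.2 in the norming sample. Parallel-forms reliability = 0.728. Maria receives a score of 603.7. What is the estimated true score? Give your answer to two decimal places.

572.28

T̂ = 0.728(603.7) + 0.272(488.2) = 439.4936 + 132.7904 = 572.284 → 572.28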